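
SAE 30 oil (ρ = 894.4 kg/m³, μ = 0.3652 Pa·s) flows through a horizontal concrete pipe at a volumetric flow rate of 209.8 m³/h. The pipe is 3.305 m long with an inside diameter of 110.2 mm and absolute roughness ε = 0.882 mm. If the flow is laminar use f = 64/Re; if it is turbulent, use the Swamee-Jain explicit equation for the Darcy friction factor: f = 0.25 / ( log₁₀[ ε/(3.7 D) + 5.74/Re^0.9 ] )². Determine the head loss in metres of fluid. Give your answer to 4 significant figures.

h_f ≈ 2.215 m

Q = 209.8 m³/h = 209.8/3600 = 0.05828 m³/s.
Cross-sectional area A = πD²/4 = π(0.1102)²/4 = 0.009538 m²; mean velocity V = Q/A = 0.05828/0.009538 = 6.11 m/s.
Reynolds number Re = ρVD/μ = 894.4 · 6.11 · 0.1102 / 0.365 = 1649.
Re < 2300 → laminar flow, so f = 64/Re = 64/1649 = 0.03881 (the turbulent correlation is not needed).
Darcy-Weisbach: ΔP = f(L/D)(ρV²/2) = 0.03881·(3.305/0.1102)·(894.4·6.11²/2) = 0.03881·29.99·1.67e+04 = 1.943e+04 Pa.
Head loss h_f = ΔP/(ρg) = 1.943e+04/(894.4·9.81) = 2.215 m.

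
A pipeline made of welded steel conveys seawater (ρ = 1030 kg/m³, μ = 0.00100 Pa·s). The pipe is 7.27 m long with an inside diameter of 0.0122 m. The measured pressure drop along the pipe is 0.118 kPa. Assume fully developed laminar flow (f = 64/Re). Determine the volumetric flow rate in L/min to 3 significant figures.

For laminar flow, f = 64/Re with Re = ρVD/μ, so Darcy-Weisbach reduces to ΔP = 32μLV/D². Solving for V: V = ΔP·D²/(32μL) = 118·(0.0122)²/(32·0.001·7.27) = 0.07549 m/s.
Check: Re = ρVD/μ = 1030·0.07549·0.0122/0.001 = 948.7 < 2300, so the laminar assumption holds.
Q = V·A = 0.07549·(π/4·0.0122²) = 8.825e-06 m³/s = 0.530 L/min.

Q ≈ 0.530 L/min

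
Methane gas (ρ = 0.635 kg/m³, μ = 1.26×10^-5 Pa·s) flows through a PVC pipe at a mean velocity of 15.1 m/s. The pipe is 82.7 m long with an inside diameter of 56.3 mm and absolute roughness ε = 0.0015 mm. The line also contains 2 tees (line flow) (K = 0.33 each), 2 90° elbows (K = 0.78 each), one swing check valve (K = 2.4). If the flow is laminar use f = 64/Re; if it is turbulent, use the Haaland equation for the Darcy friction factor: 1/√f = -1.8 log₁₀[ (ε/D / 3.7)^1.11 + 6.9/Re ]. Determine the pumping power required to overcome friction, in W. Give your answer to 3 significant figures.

P ≈ 98.6 W

Reynolds number Re = ρVD/μ = 0.635 · 15.1 · 0.0563 / 1.26e-05 = 4.284e+04.
Re > 4000 → turbulent. Relative roughness ε/D = 1.5e-06/0.0563 = 2.66e-05. Haaland: 1/√f = -1.8 log₁₀[(2.66e-05/3.7)^1.11 + 6.9/4.284e+04] = -1.8 log₁₀[1.96e-06 + 0.000161] = 6.818, so f = 0.02151.
Total minor-loss coefficient ΣK = 2·0.33 + 2·0.78 + 1·2.4 = 4.62.
ΔP = [f·L/D + ΣK]·(ρV²/2) = [0.02151·82.7/0.0563 + 4.62]·(0.635·15.1²/2) = [31.6 + 4.62]·72.39 = 2622 Pa.
Q = V·A = 15.1·0.002489 = 0.03759 m³/s.
Pumping power P = QΔP = 0.03759·2622 = 98.57 W = 98.6 W.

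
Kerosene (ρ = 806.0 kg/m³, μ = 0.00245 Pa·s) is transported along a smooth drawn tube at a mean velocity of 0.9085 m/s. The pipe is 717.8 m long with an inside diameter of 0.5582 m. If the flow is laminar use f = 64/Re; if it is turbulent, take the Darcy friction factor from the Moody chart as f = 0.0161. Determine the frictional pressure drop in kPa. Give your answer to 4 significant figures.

ΔP ≈ 6.886 kPa

Reynolds number Re = ρVD/μ = 806 · 0.9085 · 0.5582 / 0.00245 = 1.668e+05.
Re > 4000 → turbulent; use the Moody-chart value f = 0.0161.
Darcy-Weisbach: ΔP = f(L/D)(ρV²/2) = 0.0161·(717.8/0.5582)·(806·0.9085²/2) = 0.0161·1286·332.6 = 6886 Pa.
ΔP = 6886 Pa = 6.886 kPa.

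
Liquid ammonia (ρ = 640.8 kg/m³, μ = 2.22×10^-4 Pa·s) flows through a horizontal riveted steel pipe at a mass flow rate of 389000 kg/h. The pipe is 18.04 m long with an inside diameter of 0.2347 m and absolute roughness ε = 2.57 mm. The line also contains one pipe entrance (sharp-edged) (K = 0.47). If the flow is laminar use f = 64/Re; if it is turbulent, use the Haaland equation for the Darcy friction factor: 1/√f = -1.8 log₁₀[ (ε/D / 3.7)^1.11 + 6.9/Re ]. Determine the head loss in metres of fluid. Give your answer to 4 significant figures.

h_f ≈ 2.697 m

ṁ = 389000 kg/h = 389000/3600 = 108.1 kg/s.
A = πD²/4 = π(0.2347)²/4 = 0.04326 m²; mean velocity V = ṁ/(ρA) = 108.1/(640.8 · 0.04326) = 3.898 m/s.
Reynolds number Re = ρVD/μ = 640.8 · 3.898 · 0.2347 / 0.000222 = 2.641e+06.
Re > 4000 → turbulent. Relative roughness ε/D = 0.00257/0.2347 = 0.011. Haaland: 1/√f = -1.8 log₁₀[(0.011/3.7)^1.11 + 6.9/2.641e+06] = -1.8 log₁₀[0.00156 + 2.61e-06] = 5.051, so f = 0.03919.
Total minor-loss coefficient ΣK = 1·0.47 = 0.47.
ΔP = [f·L/D + ΣK]·(ρV²/2) = [0.03919·18.04/0.2347 + 0.47]·(640.8·3.898²/2) = [3.013 + 0.47]·4868 = 1.695e+04 Pa.
Head loss h_f = ΔP/(ρg) = 1.695e+04/(640.8·9.81) = 2.697 m.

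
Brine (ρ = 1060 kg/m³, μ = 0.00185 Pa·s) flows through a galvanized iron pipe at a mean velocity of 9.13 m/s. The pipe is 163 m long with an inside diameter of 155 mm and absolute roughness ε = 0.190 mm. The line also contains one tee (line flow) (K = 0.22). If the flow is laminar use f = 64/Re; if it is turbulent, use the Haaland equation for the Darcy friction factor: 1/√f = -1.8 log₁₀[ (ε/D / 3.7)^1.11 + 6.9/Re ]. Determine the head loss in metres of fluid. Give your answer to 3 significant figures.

h_f ≈ 94.6 m

Reynolds number Re = ρVD/μ = 1060 · 9.13 · 0.155 / 0.00185 = 8.108e+05.
Re > 4000 → turbulent. Relative roughness ε/D = 0.00019/0.155 = 0.00123. Haaland: 1/√f = -1.8 log₁₀[(0.00123/3.7)^1.11 + 6.9/8.108e+05] = -1.8 log₁₀[0.000137 + 8.51e-06] = 6.906, so f = 0.02097.
Total minor-loss coefficient ΣK = 1·0.22 = 0.22.
ΔP = [f·L/D + ΣK]·(ρV²/2) = [0.02097·163/0.155 + 0.22]·(1060·9.13²/2) = [22.05 + 0.22]·4.418e+04 = 9.84e+05 Pa.
Head loss h_f = ΔP/(ρg) = 9.84e+05/(1060·9.81) = 94.6 m.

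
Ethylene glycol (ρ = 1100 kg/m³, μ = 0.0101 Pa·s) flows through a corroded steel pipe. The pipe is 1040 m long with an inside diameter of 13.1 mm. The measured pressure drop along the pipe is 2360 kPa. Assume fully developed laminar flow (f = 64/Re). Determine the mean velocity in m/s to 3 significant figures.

For laminar flow, f = 64/Re with Re = ρVD/μ, so Darcy-Weisbach reduces to ΔP = 32μLV/D². Solving for V: V = ΔP·D²/(32μL) = 2.36e+06·(0.0131)²/(32·0.0101·1040) = 1.205 m/s.
Check: Re = ρVD/μ = 1100·1.205·0.0131/0.0101 = 1719 < 2300, so the laminar assumption holds.

V ≈ 1.20 m/s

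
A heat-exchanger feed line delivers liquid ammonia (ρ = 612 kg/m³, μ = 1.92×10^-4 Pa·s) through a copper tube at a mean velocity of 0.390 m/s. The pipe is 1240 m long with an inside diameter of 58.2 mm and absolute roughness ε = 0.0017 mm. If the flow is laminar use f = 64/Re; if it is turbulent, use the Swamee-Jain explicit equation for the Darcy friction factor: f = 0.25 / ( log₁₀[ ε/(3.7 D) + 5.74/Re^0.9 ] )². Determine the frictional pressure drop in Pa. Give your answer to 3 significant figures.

Reynolds number Re = ρVD/μ = 612 · 0.39 · 0.0582 / 0.000192 = 7.235e+04.
Re > 4000 → turbulent. Relative roughness ε/D = 1.7e-06/0.0582 = 2.92e-05. Swamee-Jain: f = 0.25/(log₁₀[2.92e-05/3.7 + 5.74/7.235e+04^0.9])² = 0.25/(log₁₀[7.89e-06 + 0.000243])² = 0.25/(-3.601)² = 0.01928.
Darcy-Weisbach: ΔP = f(L/D)(ρV²/2) = 0.01928·(1240/0.0582)·(612·0.39²/2) = 0.01928·2.131e+04·46.54 = 1.912e+04 Pa.

ΔP ≈ 19100 Pa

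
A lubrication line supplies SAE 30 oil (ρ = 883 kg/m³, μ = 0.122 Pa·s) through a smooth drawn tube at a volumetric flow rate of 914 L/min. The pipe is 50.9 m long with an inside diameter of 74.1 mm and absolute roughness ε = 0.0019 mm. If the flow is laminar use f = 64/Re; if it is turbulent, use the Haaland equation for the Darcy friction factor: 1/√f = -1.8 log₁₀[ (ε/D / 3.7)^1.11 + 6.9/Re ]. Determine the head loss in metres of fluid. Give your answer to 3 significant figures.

Q = 914 L/min = 914/60000 = 0.01523 m³/s.
Cross-sectional area A = πD²/4 = π(0.0741)²/4 = 0.004312 m²; mean velocity V = Q/A = 0.01523/0.004312 = 3.532 m/s.
Reynolds number Re = ρVD/μ = 883 · 3.532 · 0.0741 / 0.122 = 1894.
Re < 2300 → laminar flow, so f = 64/Re = 64/1894 = 0.03378 (the turbulent correlation is not needed).
Darcy-Weisbach: ΔP = f(L/D)(ρV²/2) = 0.03378·(50.9/0.0741)·(883·3.532²/2) = 0.03378·686.9·5509 = 1.278e+05 Pa.
Head loss h_f = ΔP/(ρg) = 1.278e+05/(883·9.81) = 14.8 m.

h_f ≈ 14.8 m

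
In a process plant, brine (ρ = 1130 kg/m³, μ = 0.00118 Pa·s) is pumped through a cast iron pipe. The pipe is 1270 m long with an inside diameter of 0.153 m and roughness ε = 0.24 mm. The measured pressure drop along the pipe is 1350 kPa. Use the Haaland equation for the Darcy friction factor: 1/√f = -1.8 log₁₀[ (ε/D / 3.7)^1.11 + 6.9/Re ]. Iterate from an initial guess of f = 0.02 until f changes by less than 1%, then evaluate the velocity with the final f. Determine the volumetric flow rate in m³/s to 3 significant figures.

Rearranging Darcy-Weisbach: V = √(2·ΔP·D/(f·L·ρ)). With ε/D = 0.00024/0.153 = 0.00157, iterate starting from f = 0.02:
  f = 0.02 → V = √(2·1.35e+06·0.153/(0.02·1270·1130)) = 3.794 m/s; Re = ρVD/μ = 5.559e+05; f → 0.02237
  f = 0.02237 → V = 3.588 m/s; Re = 5.256e+05; f → 0.02239
Converged (Δf/f < 1%). With the final f = 0.02239: V = √(2·1.35e+06·0.153/(0.02239·1270·1130)) = 3.586 m/s.
Q = V·A = 3.586·(π/4·0.153²) = 0.06593 m³/s = 0.0659 m³/s.

Q ≈ 0.0659 m³/s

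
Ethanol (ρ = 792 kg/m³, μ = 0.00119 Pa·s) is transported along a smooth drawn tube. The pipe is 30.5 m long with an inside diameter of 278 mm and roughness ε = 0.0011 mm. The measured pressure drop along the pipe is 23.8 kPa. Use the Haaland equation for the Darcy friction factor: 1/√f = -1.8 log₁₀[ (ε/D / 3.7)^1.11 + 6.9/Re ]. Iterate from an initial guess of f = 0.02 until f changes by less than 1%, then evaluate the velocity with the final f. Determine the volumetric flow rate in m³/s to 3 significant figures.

Rearranging Darcy-Weisbach: V = √(2·ΔP·D/(f·L·ρ)). With ε/D = 1.1e-06/0.278 = 3.96e-06, iterate starting from f = 0.02:
  f = 0.02 → V = √(2·2.38e+04·0.278/(0.02·30.5·792)) = 5.234 m/s; Re = ρVD/μ = 9.683e+05; f → 0.01171
  f = 0.01171 → V = 6.838 m/s; Re = 1.265e+06; f → 0.01122
  f = 0.01122 → V = 6.988 m/s; Re = 1.293e+06; f → 0.01118
Converged (Δf/f < 1%). With the final f = 0.01118: V = √(2·2.38e+04·0.278/(0.01118·30.5·792)) = 7 m/s.
Q = V·A = 7·(π/4·0.278²) = 0.4249 m³/s = 0.425 m³/s.

Q ≈ 0.425 m³/s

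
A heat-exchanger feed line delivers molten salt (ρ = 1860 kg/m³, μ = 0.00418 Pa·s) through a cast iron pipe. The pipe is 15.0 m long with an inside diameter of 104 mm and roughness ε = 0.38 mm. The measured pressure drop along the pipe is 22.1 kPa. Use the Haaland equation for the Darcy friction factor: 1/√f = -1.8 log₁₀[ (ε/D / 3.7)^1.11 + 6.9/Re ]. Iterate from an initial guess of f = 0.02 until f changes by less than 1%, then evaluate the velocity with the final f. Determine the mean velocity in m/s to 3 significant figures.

Rearranging Darcy-Weisbach: V = √(2·ΔP·D/(f·L·ρ)). With ε/D = 0.00038/0.104 = 0.00365, iterate starting from f = 0.02:
  f = 0.02 → V = √(2·2.21e+04·0.104/(0.02·15·1860)) = 2.87 m/s; Re = ρVD/μ = 1.328e+05; f → 0.02852
  f = 0.02852 → V = 2.404 m/s; Re = 1.112e+05; f → 0.02867
Converged (Δf/f < 1%). With the final f = 0.02867: V = √(2·2.21e+04·0.104/(0.02867·15·1860)) = 2.397 m/s.

V ≈ 2.40 m/s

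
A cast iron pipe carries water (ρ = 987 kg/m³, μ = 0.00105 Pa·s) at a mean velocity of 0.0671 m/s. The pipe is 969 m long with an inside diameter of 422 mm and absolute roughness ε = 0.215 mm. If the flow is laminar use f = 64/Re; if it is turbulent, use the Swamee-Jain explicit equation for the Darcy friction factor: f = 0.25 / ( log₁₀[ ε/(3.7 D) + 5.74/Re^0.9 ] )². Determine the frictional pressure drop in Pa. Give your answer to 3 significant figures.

ΔP ≈ 130 Pa

Reynolds number Re = ρVD/μ = 987 · 0.0671 · 0.422 / 0.00105 = 2.662e+04.
Re > 4000 → turbulent. Relative roughness ε/D = 0.000215/0.422 = 0.000509. Swamee-Jain: f = 0.25/(log₁₀[0.000509/3.7 + 5.74/2.662e+04^0.9])² = 0.25/(log₁₀[0.000138 + 0.000597])² = 0.25/(-3.134)² = 0.02546.
Darcy-Weisbach: ΔP = f(L/D)(ρV²/2) = 0.02546·(969/0.422)·(987·0.0671²/2) = 0.02546·2296·2.222 = 129.9 Pa.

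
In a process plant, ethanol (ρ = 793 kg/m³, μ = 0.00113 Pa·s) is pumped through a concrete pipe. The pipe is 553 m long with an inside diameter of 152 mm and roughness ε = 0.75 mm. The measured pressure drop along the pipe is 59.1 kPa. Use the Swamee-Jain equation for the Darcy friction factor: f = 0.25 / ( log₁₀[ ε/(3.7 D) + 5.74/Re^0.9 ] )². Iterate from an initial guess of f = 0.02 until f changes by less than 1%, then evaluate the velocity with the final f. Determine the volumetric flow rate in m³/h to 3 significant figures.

Q ≈ 74.8 m³/h

Rearranging Darcy-Weisbach: V = √(2·ΔP·D/(f·L·ρ)). With ε/D = 0.00075/0.152 = 0.00493, iterate starting from f = 0.02:
  f = 0.02 → V = √(2·5.91e+04·0.152/(0.02·553·793)) = 1.431 m/s; Re = ρVD/μ = 1.527e+05; f → 0.03108
  f = 0.03108 → V = 1.148 m/s; Re = 1.225e+05; f → 0.03125
Converged (Δf/f < 1%). With the final f = 0.03125: V = √(2·5.91e+04·0.152/(0.03125·553·793)) = 1.145 m/s.
Q = V·A = 1.145·(π/4·0.152²) = 0.02078 m³/s = 74.8 m³/h.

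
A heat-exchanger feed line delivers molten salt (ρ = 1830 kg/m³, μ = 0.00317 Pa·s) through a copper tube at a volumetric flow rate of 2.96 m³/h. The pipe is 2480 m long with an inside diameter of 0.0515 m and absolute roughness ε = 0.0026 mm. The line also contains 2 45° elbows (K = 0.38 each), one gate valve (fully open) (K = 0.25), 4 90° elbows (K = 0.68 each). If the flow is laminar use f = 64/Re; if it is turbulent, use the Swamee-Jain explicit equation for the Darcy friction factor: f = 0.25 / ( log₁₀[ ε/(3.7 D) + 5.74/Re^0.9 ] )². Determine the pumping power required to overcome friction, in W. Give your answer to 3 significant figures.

P ≈ 168 W

Q = 2.96 m³/h = 2.96/3600 = 0.0008222 m³/s.
Cross-sectional area A = πD²/4 = π(0.0515)²/4 = 0.002083 m²; mean velocity V = Q/A = 0.0008222/0.002083 = 0.3947 m/s.
Reynolds number Re = ρVD/μ = 1830 · 0.3947 · 0.0515 / 0.00317 = 1.174e+04.
Re > 4000 → turbulent. Relative roughness ε/D = 2.6e-06/0.0515 = 5.05e-05. Swamee-Jain: f = 0.25/(log₁₀[5.05e-05/3.7 + 5.74/1.174e+04^0.9])² = 0.25/(log₁₀[1.36e-05 + 0.00125])² = 0.25/(-2.899)² = 0.02975.
Total minor-loss coefficient ΣK = 2·0.38 + 1·0.25 + 4·0.68 = 3.73.
ΔP = [f·L/D + ΣK]·(ρV²/2) = [0.02975·2480/0.0515 + 3.73]·(1830·0.3947²/2) = [1433 + 3.73]·142.6 = 2.048e+05 Pa.
Pumping power P = QΔP = 0.0008222·2.048e+05 = 168.4 W = 168 W.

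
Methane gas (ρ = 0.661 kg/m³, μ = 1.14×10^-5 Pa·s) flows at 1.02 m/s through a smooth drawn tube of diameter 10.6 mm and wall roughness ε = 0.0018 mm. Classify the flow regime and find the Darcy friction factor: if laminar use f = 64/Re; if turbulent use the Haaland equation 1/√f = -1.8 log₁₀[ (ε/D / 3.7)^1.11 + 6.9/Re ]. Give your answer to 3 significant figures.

Re = ρVD/μ = 0.661·1.02·0.0106/1.14e-05 = 626.9.
Re < 2300 → laminar, so f = 64/Re = 0.1021 (roughness is irrelevant in laminar flow).

f ≈ 0.102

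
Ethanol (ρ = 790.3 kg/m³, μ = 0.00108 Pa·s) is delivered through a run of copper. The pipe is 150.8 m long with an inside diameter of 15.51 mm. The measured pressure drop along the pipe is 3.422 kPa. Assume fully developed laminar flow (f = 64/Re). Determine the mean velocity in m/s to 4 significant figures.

V ≈ 0.1580 m/s

For laminar flow, f = 64/Re with Re = ρVD/μ, so Darcy-Weisbach reduces to ΔP = 32μLV/D². Solving for V: V = ΔP·D²/(32μL) = 3422·(0.01551)²/(32·0.00108·150.8) = 0.158 m/s.
Check: Re = ρVD/μ = 790.3·0.158·0.01551/0.00108 = 1793 < 2300, so the laminar assumption holds.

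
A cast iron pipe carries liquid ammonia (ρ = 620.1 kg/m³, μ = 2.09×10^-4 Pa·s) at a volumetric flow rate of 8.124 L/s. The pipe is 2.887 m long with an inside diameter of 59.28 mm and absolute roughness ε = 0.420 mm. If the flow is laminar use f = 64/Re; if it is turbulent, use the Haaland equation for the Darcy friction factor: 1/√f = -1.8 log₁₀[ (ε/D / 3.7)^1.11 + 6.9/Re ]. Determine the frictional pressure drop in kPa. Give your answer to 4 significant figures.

ΔP ≈ 4.454 kPa

Q = 8.124 L/s = 8.124/1000 = 0.008124 m³/s.
Cross-sectional area A = πD²/4 = π(0.05928)²/4 = 0.00276 m²; mean velocity V = Q/A = 0.008124/0.00276 = 2.943 m/s.
Reynolds number Re = ρVD/μ = 620.1 · 2.943 · 0.05928 / 0.000209 = 5.177e+05.
Re > 4000 → turbulent. Relative roughness ε/D = 0.00042/0.05928 = 0.00709. Haaland: 1/√f = -1.8 log₁₀[(0.00709/3.7)^1.11 + 6.9/5.177e+05] = -1.8 log₁₀[0.000962 + 1.33e-05] = 5.42, so f = 0.03405.
Darcy-Weisbach: ΔP = f(L/D)(ρV²/2) = 0.03405·(2.887/0.05928)·(620.1·2.943²/2) = 0.03405·48.7·2686 = 4454 Pa.
ΔP = 4454 Pa = 4.454 kPa.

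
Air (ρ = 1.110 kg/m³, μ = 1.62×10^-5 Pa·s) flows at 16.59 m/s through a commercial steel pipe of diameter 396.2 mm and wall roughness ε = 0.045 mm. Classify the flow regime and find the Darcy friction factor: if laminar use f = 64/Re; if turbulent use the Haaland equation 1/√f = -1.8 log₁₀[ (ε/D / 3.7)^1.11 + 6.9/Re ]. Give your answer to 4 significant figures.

f ≈ 0.01458

Re = ρVD/μ = 1.11·16.59·0.3962/1.62e-05 = 4.504e+05.
Re > 4000 → turbulent. ε/D = 4.5e-05/0.3962 = 0.000114; Haaland: 1/√f = -1.8 log₁₀[9.79e-06 + 1.53e-05] = 8.28, so f = 0.01458.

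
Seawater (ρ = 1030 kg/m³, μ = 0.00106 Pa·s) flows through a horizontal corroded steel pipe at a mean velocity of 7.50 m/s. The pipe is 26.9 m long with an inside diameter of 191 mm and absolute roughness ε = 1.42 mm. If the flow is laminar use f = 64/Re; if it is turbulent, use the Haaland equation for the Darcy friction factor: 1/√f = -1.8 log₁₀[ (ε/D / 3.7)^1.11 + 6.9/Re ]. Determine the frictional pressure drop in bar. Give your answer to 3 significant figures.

Reynolds number Re = ρVD/μ = 1030 · 7.5 · 0.191 / 0.00106 = 1.392e+06.
Re > 4000 → turbulent. Relative roughness ε/D = 0.00142/0.191 = 0.00743. Haaland: 1/√f = -1.8 log₁₀[(0.00743/3.7)^1.11 + 6.9/1.392e+06] = -1.8 log₁₀[0.00101 + 4.96e-06] = 5.385, so f = 0.03449.
Darcy-Weisbach: ΔP = f(L/D)(ρV²/2) = 0.03449·(26.9/0.191)·(1030·7.5²/2) = 0.03449·140.8·2.897e+04 = 1.407e+05 Pa.
ΔP = 1.407e+05 Pa = 1.41 bar.

ΔP ≈ 1.41 bar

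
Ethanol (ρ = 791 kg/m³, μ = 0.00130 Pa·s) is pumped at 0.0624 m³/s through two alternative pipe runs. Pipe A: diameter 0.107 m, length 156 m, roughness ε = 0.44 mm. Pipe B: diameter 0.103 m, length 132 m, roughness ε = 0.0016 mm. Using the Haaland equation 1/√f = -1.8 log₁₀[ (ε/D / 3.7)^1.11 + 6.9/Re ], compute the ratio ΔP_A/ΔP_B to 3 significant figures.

ΔP_A/ΔP_B ≈ 2.11

Pipe A: V = Q/A = 0.0624/0.008992 = 6.939 m/s; Re = 4.518e+05; ε/D = 0.00411; Haaland → f = 0.02892; ΔP_A = f(L/D)(ρV²/2) = 8.031e+05 Pa.
Pipe B: V = Q/A = 0.0624/0.008332 = 7.489 m/s; Re = 4.693e+05; ε/D = 1.55e-05; Haaland → f = 0.01338; ΔP_B = f(L/D)(ρV²/2) = 3.805e+05 Pa.
ΔP_A/ΔP_B = 8.031e+05/3.805e+05 = 2.11.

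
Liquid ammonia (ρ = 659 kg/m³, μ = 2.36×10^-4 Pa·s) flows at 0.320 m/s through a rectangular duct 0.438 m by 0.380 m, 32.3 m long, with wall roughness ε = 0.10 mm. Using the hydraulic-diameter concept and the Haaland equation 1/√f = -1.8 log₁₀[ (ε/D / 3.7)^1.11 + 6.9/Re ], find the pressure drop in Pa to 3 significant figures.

ΔP ≈ 43.2 Pa

Hydraulic diameter D_h = 4A/P = 4·(0.438·0.38)/(2·(0.438+0.38)) = 0.6658/1.636 = 0.4069 m.
Re = ρVD_h/μ = 659·0.32·0.4069/0.000236 = 3.636e+05.
ε/D_h = 0.0001/0.4069 = 0.000246; Haaland gives 1/√f = -1.8 log₁₀[2.31e-05+1.9e-05] = 7.878, so f = 0.01611.
ΔP = f(L/D_h)(ρV²/2) = 0.01611·32.3/0.4069·33.74 = 43.16 Pa.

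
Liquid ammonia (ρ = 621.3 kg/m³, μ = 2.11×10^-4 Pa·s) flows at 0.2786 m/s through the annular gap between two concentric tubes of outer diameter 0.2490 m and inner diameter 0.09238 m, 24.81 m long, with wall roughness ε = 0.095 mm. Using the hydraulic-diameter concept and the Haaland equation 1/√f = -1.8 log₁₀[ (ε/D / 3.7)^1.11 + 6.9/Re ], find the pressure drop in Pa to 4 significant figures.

Hydraulic diameter D_h = 4A/P = D_o - D_i = 0.249 - 0.09238 = 0.1566 m.
Re = ρVD_h/μ = 621.3·0.2786·0.1566/0.000211 = 1.285e+05.
ε/D_h = 9.5e-05/0.1566 = 0.000607; Haaland gives 1/√f = -1.8 log₁₀[6.28e-05+5.37e-05] = 7.08, so f = 0.01995.
ΔP = f(L/D_h)(ρV²/2) = 0.01995·24.81/0.1566·24.11 = 76.19 Pa.

ΔP ≈ 76.19 Pa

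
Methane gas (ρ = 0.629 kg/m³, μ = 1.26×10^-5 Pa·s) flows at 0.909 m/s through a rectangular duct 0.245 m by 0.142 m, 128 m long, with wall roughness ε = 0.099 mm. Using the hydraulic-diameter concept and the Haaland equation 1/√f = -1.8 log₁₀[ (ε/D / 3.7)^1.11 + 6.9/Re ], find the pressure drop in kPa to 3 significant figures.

ΔP ≈ 0.00616 kPa

Hydraulic diameter D_h = 4A/P = 4·(0.245·0.142)/(2·(0.245+0.142)) = 0.1392/0.774 = 0.1798 m.
Re = ρVD_h/μ = 0.629·0.909·0.1798/1.26e-05 = 8159.
ε/D_h = 9.9e-05/0.1798 = 0.000551; Haaland gives 1/√f = -1.8 log₁₀[5.64e-05+0.000846] = 5.48, so f = 0.03329.
ΔP = f(L/D_h)(ρV²/2) = 0.03329·128/0.1798·0.2599 = 6.16 Pa.
ΔP = 0.00616 kPa.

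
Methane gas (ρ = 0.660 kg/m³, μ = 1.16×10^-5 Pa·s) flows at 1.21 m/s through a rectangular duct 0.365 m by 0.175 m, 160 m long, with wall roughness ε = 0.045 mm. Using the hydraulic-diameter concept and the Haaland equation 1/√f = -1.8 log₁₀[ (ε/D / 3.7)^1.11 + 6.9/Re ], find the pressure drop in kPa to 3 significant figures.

Hydraulic diameter D_h = 4A/P = 4·(0.365·0.175)/(2·(0.365+0.175)) = 0.2555/1.08 = 0.2366 m.
Re = ρVD_h/μ = 0.66·1.21·0.2366/1.16e-05 = 1.629e+04.
ε/D_h = 4.5e-05/0.2366 = 0.00019; Haaland gives 1/√f = -1.8 log₁₀[1.73e-05+0.000424] = 6.04, so f = 0.02741.
ΔP = f(L/D_h)(ρV²/2) = 0.02741·160/0.2366·0.4832 = 8.957 Pa.
ΔP = 0.00896 kPa.

ΔP ≈ 0.00896 kPa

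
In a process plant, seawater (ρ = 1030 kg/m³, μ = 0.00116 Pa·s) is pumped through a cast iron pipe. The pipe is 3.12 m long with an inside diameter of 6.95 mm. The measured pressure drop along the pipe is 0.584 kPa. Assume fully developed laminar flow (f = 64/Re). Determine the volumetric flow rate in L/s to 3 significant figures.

For laminar flow, f = 64/Re with Re = ρVD/μ, so Darcy-Weisbach reduces to ΔP = 32μLV/D². Solving for V: V = ΔP·D²/(32μL) = 584·(0.00695)²/(32·0.00116·3.12) = 0.2436 m/s.
Check: Re = ρVD/μ = 1030·0.2436·0.00695/0.00116 = 1503 < 2300, so the laminar assumption holds.
Q = V·A = 0.2436·(π/4·0.00695²) = 9.24e-06 m³/s = 0.00924 L/s.

Q ≈ 0.00924 L/s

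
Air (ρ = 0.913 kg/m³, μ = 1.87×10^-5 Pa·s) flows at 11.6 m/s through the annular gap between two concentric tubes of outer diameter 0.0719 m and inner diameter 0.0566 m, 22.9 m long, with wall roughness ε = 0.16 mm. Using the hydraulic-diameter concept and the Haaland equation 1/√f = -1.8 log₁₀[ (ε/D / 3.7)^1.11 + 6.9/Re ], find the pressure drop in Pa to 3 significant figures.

Hydraulic diameter D_h = 4A/P = D_o - D_i = 0.0719 - 0.0566 = 0.0153 m.
Re = ρVD_h/μ = 0.913·11.6·0.0153/1.87e-05 = 8665.
ε/D_h = 0.00016/0.0153 = 0.0105; Haaland gives 1/√f = -1.8 log₁₀[0.00148+0.000796] = 4.756, so f = 0.0442.
ΔP = f(L/D_h)(ρV²/2) = 0.0442·22.9/0.0153·61.43 = 4064 Pa.

ΔP ≈ 4060 Pa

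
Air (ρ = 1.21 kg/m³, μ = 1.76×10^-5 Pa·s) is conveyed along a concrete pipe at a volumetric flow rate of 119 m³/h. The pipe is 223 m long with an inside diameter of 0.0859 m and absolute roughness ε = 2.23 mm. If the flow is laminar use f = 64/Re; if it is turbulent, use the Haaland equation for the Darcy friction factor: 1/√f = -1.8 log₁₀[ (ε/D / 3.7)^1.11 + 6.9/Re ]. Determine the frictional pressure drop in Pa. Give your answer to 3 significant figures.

ΔP ≈ 2810 Pa

Q = 119 m³/h = 119/3600 = 0.03306 m³/s.
Cross-sectional area A = πD²/4 = π(0.0859)²/4 = 0.005795 m²; mean velocity V = Q/A = 0.03306/0.005795 = 5.704 m/s.
Reynolds number Re = ρVD/μ = 1.21 · 5.704 · 0.0859 / 1.76e-05 = 3.368e+04.
Re > 4000 → turbulent. Relative roughness ε/D = 0.00223/0.0859 = 0.026. Haaland: 1/√f = -1.8 log₁₀[(0.026/3.7)^1.11 + 6.9/3.368e+04] = -1.8 log₁₀[0.00407 + 0.000205] = 4.265, so f = 0.05497.
Darcy-Weisbach: ΔP = f(L/D)(ρV²/2) = 0.05497·(223/0.0859)·(1.21·5.704²/2) = 0.05497·2596·19.68 = 2809 Pa.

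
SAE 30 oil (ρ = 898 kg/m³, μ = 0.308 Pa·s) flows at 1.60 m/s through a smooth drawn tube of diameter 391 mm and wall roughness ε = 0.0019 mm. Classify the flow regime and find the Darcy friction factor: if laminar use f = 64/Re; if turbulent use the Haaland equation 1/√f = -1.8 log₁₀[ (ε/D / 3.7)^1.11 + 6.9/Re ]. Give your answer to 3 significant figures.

Re = ρVD/μ = 898·1.6·0.391/0.308 = 1824.
Re < 2300 → laminar, so f = 64/Re = 0.03509 (roughness is irrelevant in laminar flow).

f ≈ 0.0351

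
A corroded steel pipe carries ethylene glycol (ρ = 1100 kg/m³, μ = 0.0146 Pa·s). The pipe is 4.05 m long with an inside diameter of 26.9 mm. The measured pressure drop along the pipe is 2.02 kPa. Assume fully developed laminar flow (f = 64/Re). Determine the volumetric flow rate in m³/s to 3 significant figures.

Q ≈ 4.39×10^-4 m³/s

For laminar flow, f = 64/Re with Re = ρVD/μ, so Darcy-Weisbach reduces to ΔP = 32μLV/D². Solving for V: V = ΔP·D²/(32μL) = 2020·(0.0269)²/(32·0.0146·4.05) = 0.7725 m/s.
Check: Re = ρVD/μ = 1100·0.7725·0.0269/0.0146 = 1566 < 2300, so the laminar assumption holds.
Q = V·A = 0.7725·(π/4·0.0269²) = 0.000439 m³/s = 4.39×10^-4 m³/s.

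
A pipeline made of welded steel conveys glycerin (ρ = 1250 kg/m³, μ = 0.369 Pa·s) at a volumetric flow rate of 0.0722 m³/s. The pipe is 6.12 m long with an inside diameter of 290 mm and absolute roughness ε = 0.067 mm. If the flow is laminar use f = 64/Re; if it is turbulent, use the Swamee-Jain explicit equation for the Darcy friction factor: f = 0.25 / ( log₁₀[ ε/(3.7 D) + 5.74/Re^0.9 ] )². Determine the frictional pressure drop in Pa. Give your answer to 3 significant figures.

Cross-sectional area A = πD²/4 = π(0.29)²/4 = 0.06605 m²; mean velocity V = Q/A = 0.0722/0.06605 = 1.093 m/s.
Reynolds number Re = ρVD/μ = 1250 · 1.093 · 0.29 / 0.369 = 1074.
Re < 2300 → laminar flow, so f = 64/Re = 64/1074 = 0.0596 (the turbulent correlation is not needed).
Darcy-Weisbach: ΔP = f(L/D)(ρV²/2) = 0.0596·(6.12/0.29)·(1250·1.093²/2) = 0.0596·21.1·746.8 = 939.3 Pa.

ΔP ≈ 939 Pa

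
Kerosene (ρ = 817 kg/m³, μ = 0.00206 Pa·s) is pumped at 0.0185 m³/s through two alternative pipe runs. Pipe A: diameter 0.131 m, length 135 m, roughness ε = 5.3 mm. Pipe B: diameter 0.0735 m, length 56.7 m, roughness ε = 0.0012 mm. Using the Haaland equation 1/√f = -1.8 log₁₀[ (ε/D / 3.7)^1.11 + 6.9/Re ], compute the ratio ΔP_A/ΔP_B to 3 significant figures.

ΔP_A/ΔP_B ≈ 0.509

Pipe A: V = Q/A = 0.0185/0.01348 = 1.373 m/s; Re = 7.131e+04; ε/D = 0.0405; Haaland → f = 0.0655; ΔP_A = f(L/D)(ρV²/2) = 5.195e+04 Pa.
Pipe B: V = Q/A = 0.0185/0.004243 = 4.36 m/s; Re = 1.271e+05; ε/D = 1.63e-05; Haaland → f = 0.01704; ΔP_B = f(L/D)(ρV²/2) = 1.021e+05 Pa.
ΔP_A/ΔP_B = 5.195e+04/1.021e+05 = 0.509.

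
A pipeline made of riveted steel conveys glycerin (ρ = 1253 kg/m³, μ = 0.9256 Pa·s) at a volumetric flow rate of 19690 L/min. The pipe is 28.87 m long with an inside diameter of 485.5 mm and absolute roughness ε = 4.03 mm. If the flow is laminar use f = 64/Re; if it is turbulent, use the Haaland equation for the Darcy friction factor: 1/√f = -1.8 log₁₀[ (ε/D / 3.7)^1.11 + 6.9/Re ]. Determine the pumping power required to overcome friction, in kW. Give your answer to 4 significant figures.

Q = 19690 L/min = 19690/60000 = 0.3282 m³/s.
Cross-sectional area A = πD²/4 = π(0.4855)²/4 = 0.1851 m²; mean velocity V = Q/A = 0.3282/0.1851 = 1.773 m/s.
Reynolds number Re = ρVD/μ = 1253 · 1.773 · 0.4855 / 0.926 = 1165.
Re < 2300 → laminar flow, so f = 64/Re = 64/1165 = 0.05493 (the turbulent correlation is not needed).
Darcy-Weisbach: ΔP = f(L/D)(ρV²/2) = 0.05493·(28.87/0.4855)·(1253·1.773²/2) = 0.05493·59.46·1969 = 6431 Pa.
Pumping power P = QΔP = 0.3282·6431 = 2110.4 W = 2.110 kW.

P ≈ 2.110 kW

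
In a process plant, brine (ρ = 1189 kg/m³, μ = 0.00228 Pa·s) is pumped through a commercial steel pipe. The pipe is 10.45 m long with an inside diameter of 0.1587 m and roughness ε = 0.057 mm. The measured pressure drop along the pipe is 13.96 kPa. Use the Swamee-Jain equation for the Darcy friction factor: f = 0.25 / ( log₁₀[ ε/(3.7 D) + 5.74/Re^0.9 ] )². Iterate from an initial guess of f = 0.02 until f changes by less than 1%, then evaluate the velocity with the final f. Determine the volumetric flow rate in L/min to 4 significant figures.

Rearranging Darcy-Weisbach: V = √(2·ΔP·D/(f·L·ρ)). With ε/D = 5.7e-05/0.1587 = 0.000359, iterate starting from f = 0.02:
  f = 0.02 → V = √(2·1.396e+04·0.1587/(0.02·10.45·1189)) = 4.223 m/s; Re = ρVD/μ = 3.495e+05; f → 0.01725
  f = 0.01725 → V = 4.547 m/s; Re = 3.763e+05; f → 0.01715
Converged (Δf/f < 1%). With the final f = 0.01715: V = √(2·1.396e+04·0.1587/(0.01715·10.45·1189)) = 4.56 m/s.
Q = V·A = 4.56·(π/4·0.1587²) = 0.09019 m³/s = 5412 L/min.

Q ≈ 5412 L/min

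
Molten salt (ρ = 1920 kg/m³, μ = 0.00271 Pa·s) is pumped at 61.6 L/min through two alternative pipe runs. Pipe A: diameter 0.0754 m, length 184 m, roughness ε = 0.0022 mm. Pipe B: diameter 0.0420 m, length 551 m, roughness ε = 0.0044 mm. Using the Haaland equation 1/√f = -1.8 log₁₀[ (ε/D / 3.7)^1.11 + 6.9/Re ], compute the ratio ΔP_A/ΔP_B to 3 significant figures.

Pipe A: V = Q/A = 0.001027/0.004465 = 0.2299 m/s; Re = 1.228e+04; ε/D = 2.92e-05; Haaland → f = 0.02924; ΔP_A = f(L/D)(ρV²/2) = 3622 Pa.
Pipe B: V = Q/A = 0.001027/0.001385 = 0.741 m/s; Re = 2.205e+04; ε/D = 0.000105; Haaland → f = 0.02531; ΔP_B = f(L/D)(ρV²/2) = 1.75e+05 Pa.
ΔP_A/ΔP_B = 3622/1.75e+05 = 0.0207.

ΔP_A/ΔP_B ≈ 0.0207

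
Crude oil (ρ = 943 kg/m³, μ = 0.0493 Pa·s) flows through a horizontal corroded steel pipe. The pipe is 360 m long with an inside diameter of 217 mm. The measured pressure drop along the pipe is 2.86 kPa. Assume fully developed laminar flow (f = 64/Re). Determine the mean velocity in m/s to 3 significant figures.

V ≈ 0.237 m/s

For laminar flow, f = 64/Re with Re = ρVD/μ, so Darcy-Weisbach reduces to ΔP = 32μLV/D². Solving for V: V = ΔP·D²/(32μL) = 2860·(0.217)²/(32·0.0493·360) = 0.2371 m/s.
Check: Re = ρVD/μ = 943·0.2371·0.217/0.0493 = 984.3 < 2300, so the laminar assumption holds.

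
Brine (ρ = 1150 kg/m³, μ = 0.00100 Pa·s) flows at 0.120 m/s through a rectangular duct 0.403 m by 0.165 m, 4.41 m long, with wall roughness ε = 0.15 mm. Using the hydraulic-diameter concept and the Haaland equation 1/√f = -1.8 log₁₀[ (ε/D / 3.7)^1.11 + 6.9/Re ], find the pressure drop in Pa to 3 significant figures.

Hydraulic diameter D_h = 4A/P = 4·(0.403·0.165)/(2·(0.403+0.165)) = 0.266/1.136 = 0.2341 m.
Re = ρVD_h/μ = 1150·0.12·0.2341/0.001 = 3.231e+04.
ε/D_h = 0.00015/0.2341 = 0.000641; Haaland gives 1/√f = -1.8 log₁₀[6.68e-05+0.000214] = 6.394, so f = 0.02446.
ΔP = f(L/D_h)(ρV²/2) = 0.02446·4.41/0.2341·8.28 = 3.814 Pa.

ΔP ≈ 3.81 Pa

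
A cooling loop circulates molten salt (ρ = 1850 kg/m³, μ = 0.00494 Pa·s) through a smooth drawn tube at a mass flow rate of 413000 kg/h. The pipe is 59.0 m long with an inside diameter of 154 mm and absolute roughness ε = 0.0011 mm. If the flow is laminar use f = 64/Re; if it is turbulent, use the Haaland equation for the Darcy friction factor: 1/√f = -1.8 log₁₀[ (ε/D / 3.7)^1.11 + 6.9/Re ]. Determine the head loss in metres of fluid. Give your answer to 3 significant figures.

h_f ≈ 3.39 m

ṁ = 413000 kg/h = 413000/3600 = 114.7 kg/s.
A = πD²/4 = π(0.154)²/4 = 0.01863 m²; mean velocity V = ṁ/(ρA) = 114.7/(1850 · 0.01863) = 3.329 m/s.
Reynolds number Re = ρVD/μ = 1850 · 3.329 · 0.154 / 0.00494 = 1.92e+05.
Re > 4000 → turbulent. Relative roughness ε/D = 1.1e-06/0.154 = 7.14e-06. Haaland: 1/√f = -1.8 log₁₀[(7.14e-06/3.7)^1.11 + 6.9/1.92e+05] = -1.8 log₁₀[4.54e-07 + 3.59e-05] = 7.99, so f = 0.01566.
Darcy-Weisbach: ΔP = f(L/D)(ρV²/2) = 0.01566·(59/0.154)·(1850·3.329²/2) = 0.01566·383.1·1.025e+04 = 6.152e+04 Pa.
Head loss h_f = ΔP/(ρg) = 6.152e+04/(1850·9.81) = 3.39 m.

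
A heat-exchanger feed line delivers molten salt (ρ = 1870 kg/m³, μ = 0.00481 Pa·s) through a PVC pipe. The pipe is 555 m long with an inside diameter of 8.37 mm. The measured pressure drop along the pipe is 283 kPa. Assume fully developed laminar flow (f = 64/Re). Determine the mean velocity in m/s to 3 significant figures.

V ≈ 0.232 m/s

For laminar flow, f = 64/Re with Re = ρVD/μ, so Darcy-Weisbach reduces to ΔP = 32μLV/D². Solving for V: V = ΔP·D²/(32μL) = 2.83e+05·(0.00837)²/(32·0.00481·555) = 0.2321 m/s.
Check: Re = ρVD/μ = 1870·0.2321·0.00837/0.00481 = 755.2 < 2300, so the laminar assumption holds.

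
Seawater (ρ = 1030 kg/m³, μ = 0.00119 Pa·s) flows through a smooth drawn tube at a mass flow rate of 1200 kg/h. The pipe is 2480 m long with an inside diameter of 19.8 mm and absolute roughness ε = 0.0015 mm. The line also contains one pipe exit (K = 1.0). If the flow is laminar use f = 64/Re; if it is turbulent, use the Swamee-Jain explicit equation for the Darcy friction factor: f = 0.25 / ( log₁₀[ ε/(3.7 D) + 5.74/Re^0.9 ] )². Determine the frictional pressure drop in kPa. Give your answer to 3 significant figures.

ΔP ≈ 1900 kPa

ṁ = 1200 kg/h = 1200/3600 = 0.3333 kg/s.
A = πD²/4 = π(0.0198)²/4 = 0.0003079 m²; mean velocity V = ṁ/(ρA) = 0.3333/(1030 · 0.0003079) = 1.051 m/s.
Reynolds number Re = ρVD/μ = 1030 · 1.051 · 0.0198 / 0.00119 = 1.801e+04.
Re > 4000 → turbulent. Relative roughness ε/D = 1.5e-06/0.0198 = 7.58e-05. Swamee-Jain: f = 0.25/(log₁₀[7.58e-05/3.7 + 5.74/1.801e+04^0.9])² = 0.25/(log₁₀[2.05e-05 + 0.000849])² = 0.25/(-3.061)² = 0.02669.
Total minor-loss coefficient ΣK = 1·1 = 1.
ΔP = [f·L/D + ΣK]·(ρV²/2) = [0.02669·2480/0.0198 + 1]·(1030·1.051²/2) = [3342 + 1]·568.9 = 1.902e+06 Pa.
ΔP = 1.902e+06 Pa = 1900 kPa.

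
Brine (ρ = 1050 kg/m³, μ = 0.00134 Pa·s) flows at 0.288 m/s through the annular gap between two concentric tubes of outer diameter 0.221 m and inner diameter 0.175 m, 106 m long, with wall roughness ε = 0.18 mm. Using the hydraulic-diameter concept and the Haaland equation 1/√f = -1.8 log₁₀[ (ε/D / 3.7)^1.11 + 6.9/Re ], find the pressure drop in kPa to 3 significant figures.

ΔP ≈ 3.60 kPa

Hydraulic diameter D_h = 4A/P = D_o - D_i = 0.221 - 0.175 = 0.046 m.
Re = ρVD_h/μ = 1050·0.288·0.046/0.00134 = 1.038e+04.
ε/D_h = 0.00018/0.046 = 0.00391; Haaland gives 1/√f = -1.8 log₁₀[0.000498+0.000665] = 5.282, so f = 0.03584.
ΔP = f(L/D_h)(ρV²/2) = 0.03584·106/0.046·43.55 = 3596 Pa.
ΔP = 3.60 kPa.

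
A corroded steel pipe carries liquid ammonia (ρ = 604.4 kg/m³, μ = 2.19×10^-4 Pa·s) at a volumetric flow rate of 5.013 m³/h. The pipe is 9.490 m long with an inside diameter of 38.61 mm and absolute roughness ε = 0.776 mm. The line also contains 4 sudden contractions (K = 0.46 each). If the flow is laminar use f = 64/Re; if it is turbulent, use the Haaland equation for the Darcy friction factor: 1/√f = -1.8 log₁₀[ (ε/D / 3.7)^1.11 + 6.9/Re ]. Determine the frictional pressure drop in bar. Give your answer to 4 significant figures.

Q = 5.013 m³/h = 5.013/3600 = 0.001393 m³/s.
Cross-sectional area A = πD²/4 = π(0.03861)²/4 = 0.001171 m²; mean velocity V = Q/A = 0.001393/0.001171 = 1.189 m/s.
Reynolds number Re = ρVD/μ = 604.4 · 1.189 · 0.03861 / 0.000219 = 1.267e+05.
Re > 4000 → turbulent. Relative roughness ε/D = 0.000776/0.03861 = 0.0201. Haaland: 1/√f = -1.8 log₁₀[(0.0201/3.7)^1.11 + 6.9/1.267e+05] = -1.8 log₁₀[0.00306 + 5.44e-05] = 4.512, so f = 0.04913.
Total minor-loss coefficient ΣK = 4·0.46 = 1.84.
ΔP = [f·L/D + ΣK]·(ρV²/2) = [0.04913·9.49/0.03861 + 1.84]·(604.4·1.189²/2) = [12.07 + 1.84]·427.5 = 5948 Pa.
ΔP = 5948 Pa = 0.05948 bar.

ΔP ≈ 0.05948 bar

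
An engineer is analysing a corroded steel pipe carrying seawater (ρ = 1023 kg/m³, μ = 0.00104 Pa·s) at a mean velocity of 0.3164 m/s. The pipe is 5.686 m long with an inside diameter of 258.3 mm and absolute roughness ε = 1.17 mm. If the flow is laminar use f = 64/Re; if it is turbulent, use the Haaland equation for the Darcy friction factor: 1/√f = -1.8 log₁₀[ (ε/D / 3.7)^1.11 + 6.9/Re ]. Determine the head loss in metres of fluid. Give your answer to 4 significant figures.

h_f ≈ 0.003443 m

Reynolds number Re = ρVD/μ = 1023 · 0.3164 · 0.2583 / 0.00104 = 8.039e+04.
Re > 4000 → turbulent. Relative roughness ε/D = 0.00117/0.2583 = 0.00453. Haaland: 1/√f = -1.8 log₁₀[(0.00453/3.7)^1.11 + 6.9/8.039e+04] = -1.8 log₁₀[0.000585 + 8.58e-05] = 5.712, so f = 0.03065.
Darcy-Weisbach: ΔP = f(L/D)(ρV²/2) = 0.03065·(5.686/0.2583)·(1023·0.3164²/2) = 0.03065·22.01·51.21 = 34.55 Pa.
Head loss h_f = ΔP/(ρg) = 34.55/(1023·9.81) = 0.003443 m.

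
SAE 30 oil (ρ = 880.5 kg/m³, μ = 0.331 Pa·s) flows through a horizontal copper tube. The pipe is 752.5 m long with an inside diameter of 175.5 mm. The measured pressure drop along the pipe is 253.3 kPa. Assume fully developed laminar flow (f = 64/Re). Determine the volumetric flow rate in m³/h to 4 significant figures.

For laminar flow, f = 64/Re with Re = ρVD/μ, so Darcy-Weisbach reduces to ΔP = 32μLV/D². Solving for V: V = ΔP·D²/(32μL) = 2.533e+05·(0.1755)²/(32·0.331·752.5) = 0.9788 m/s.
Check: Re = ρVD/μ = 880.5·0.9788·0.1755/0.331 = 457 < 2300, so the laminar assumption holds.
Q = V·A = 0.9788·(π/4·0.1755²) = 0.02368 m³/s = 85.24 m³/h.

Q ≈ 85.24 m³/h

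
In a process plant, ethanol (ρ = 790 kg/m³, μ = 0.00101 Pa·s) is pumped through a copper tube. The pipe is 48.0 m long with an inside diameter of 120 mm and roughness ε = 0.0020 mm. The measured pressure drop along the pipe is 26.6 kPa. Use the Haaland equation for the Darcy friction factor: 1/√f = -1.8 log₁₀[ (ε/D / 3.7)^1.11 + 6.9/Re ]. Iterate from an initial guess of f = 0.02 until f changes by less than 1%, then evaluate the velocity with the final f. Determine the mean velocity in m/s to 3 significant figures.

Rearranging Darcy-Weisbach: V = √(2·ΔP·D/(f·L·ρ)). With ε/D = 2e-06/0.12 = 1.67e-05, iterate starting from f = 0.02:
  f = 0.02 → V = √(2·2.66e+04·0.12/(0.02·48·790)) = 2.901 m/s; Re = ρVD/μ = 2.723e+05; f → 0.01473
  f = 0.01473 → V = 3.38 m/s; Re = 3.173e+05; f → 0.01434
  f = 0.01434 → V = 3.427 m/s; Re = 3.217e+05; f → 0.0143
Converged (Δf/f < 1%). With the final f = 0.0143: V = √(2·2.66e+04·0.12/(0.0143·48·790)) = 3.431 m/s.

V ≈ 3.43 m/s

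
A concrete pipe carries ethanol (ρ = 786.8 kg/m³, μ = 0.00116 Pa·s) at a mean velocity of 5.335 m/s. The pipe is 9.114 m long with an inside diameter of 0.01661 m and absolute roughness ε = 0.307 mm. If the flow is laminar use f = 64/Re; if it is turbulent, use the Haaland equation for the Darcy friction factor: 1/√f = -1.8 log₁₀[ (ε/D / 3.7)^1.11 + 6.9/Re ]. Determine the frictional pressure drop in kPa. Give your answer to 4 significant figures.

Reynolds number Re = ρVD/μ = 786.8 · 5.335 · 0.01661 / 0.00116 = 6.01e+04.
Re > 4000 → turbulent. Relative roughness ε/D = 0.000307/0.01661 = 0.0185. Haaland: 1/√f = -1.8 log₁₀[(0.0185/3.7)^1.11 + 6.9/6.01e+04] = -1.8 log₁₀[0.00279 + 0.000115] = 4.567, so f = 0.04795.
Darcy-Weisbach: ΔP = f(L/D)(ρV²/2) = 0.04795·(9.114/0.01661)·(786.8·5.335²/2) = 0.04795·548.7·1.12e+04 = 2.946e+05 Pa.
ΔP = 2.946e+05 Pa = 294.6 kPa.

ΔP ≈ 294.6 kPa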